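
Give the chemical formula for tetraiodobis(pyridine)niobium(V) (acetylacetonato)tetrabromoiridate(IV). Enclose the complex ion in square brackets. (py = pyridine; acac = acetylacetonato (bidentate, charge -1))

[NbI4(py)2][Ir(acac)Br4]

Cation [Nb…]: ligand charges -4, Nb(V) ⇒ ion charge 1+.
Anion [Ir…]: ligand charges -5, Ir(IV) ⇒ ion charge 1−.
One 1+ cation balances one 1− anion.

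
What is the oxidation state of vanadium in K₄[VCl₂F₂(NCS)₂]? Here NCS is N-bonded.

4 potassium outside the brackets (+1 each) → the complex ion is 4−.
Ligand charges: 2×NCS = -2; 2×F = -2; 2×Cl = -2; sum -6.
V + (-6) = 4− ⇒ V is +2.

+2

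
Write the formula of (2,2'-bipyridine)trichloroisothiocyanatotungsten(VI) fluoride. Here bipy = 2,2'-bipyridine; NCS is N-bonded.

[W(bipy)Cl3(NCS)]F2

Ligands: 1 2,2'-bipyridine (bipy, neutral), 3 chloro (Cl, -1), 1 isothiocyanato (NCS, -1). Ligand charge sum = -4.
Charge balance with fluoride (-1) requires 1 complex ion per 2 fluoride.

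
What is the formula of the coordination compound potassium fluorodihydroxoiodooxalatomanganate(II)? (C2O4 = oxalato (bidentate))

Ligands: 2 hydroxo (OH, -1), 1 oxalato (C2O4, -2), 1 iodo (I, -1), 1 fluoro (F, -1). Ligand charge sum = -6.
Charge balance with potassium (+1) requires 1 complex ion per 4 potassium.

K4[Mn(C2O4)FI(OH)2]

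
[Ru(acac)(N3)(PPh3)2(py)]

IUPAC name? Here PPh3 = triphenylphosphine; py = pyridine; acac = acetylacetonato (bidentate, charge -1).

(acetylacetonato)azido(pyridine)bis(triphenylphosphine)ruthenium(II)

There is no counter-ion, so the complex is neutral overall.
Ligand charges: 2×triphenylphosphine (neutral), 1×pyridine (neutral), 1×azido (-1 each), 1×acetylacetonato (-1 each); total -2. So Ru + (-2) = 0, giving Ru = +2.
Ligands are named alphabetically: acetylacetonato before azido before pyridine before triphenylphosphine.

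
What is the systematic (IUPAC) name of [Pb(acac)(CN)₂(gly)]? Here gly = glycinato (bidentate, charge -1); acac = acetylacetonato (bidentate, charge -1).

(acetylacetonato)dicyano(glycinato)lead(IV)

There is no counter-ion, so the complex is neutral overall.
Ligand charges: 1×glycinato (-1 each), 1×acetylacetonato (-1 each), 2×cyano (-1 each); total -4. So Pb + (-4) = 0, giving Pb = +4.
Ligands are named alphabetically: acetylacetonato before cyano before glycinato.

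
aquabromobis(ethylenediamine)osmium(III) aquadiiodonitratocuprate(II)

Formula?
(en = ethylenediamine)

Cation [Os…]: ligand charges -1, Os(III) ⇒ ion charge 2+.
Anion [Cu…]: ligand charges -3, Cu(II) ⇒ ion charge 1−.
One 2+ cation requires 2 of the 1− anion.

[OsBr(en)2(H2O)][Cu(H2O)I2(NO3)]2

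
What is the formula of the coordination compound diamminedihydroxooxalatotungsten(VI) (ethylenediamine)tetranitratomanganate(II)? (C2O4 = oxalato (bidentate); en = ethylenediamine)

Cation [W…]: ligand charges -4, W(VI) ⇒ ion charge 2+.
Anion [Mn…]: ligand charges -4, Mn(II) ⇒ ion charge 2−.
One 2+ cation balances one 2− anion.

[W(C2O4)(NH3)2(OH)2][Mn(en)(NO3)4]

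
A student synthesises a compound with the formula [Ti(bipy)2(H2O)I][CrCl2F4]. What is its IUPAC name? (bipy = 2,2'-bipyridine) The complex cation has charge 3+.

aquabis(2,2'-bipyridine)iodotitanium(IV) dichlorotetrafluorochromate(III)

Both ions are complex: the cation is named first with the plain metal name, the anion second with the -ate form; each ion's ligands are alphabetised independently.
The complex cation is given as 3+; its ligand charges sum to -1, so Ti = +4.
A 1:1 salt means the anion carries the equal and opposite charge, 3−.
Anion: ligand charges sum to -6; for the ion to be 3−, Cr = +3.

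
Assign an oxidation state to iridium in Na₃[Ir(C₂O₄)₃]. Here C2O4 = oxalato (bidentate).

+3

3 sodium outside the brackets (+1 each) → the complex ion is 3−.
Ligand charges: 3×C2O4 = -6; sum -6.
Ir + (-6) = 3− ⇒ Ir is +3.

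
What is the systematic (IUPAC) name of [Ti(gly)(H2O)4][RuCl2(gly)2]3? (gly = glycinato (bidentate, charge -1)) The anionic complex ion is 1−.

Both ions are complex: the cation is named first with the plain metal name, the anion second with the -ate form; each ion's ligands are alphabetised independently.
The complex anion is given as 1−; its ligand charges sum to -4, so Ru = +3.
With 3 anions per cation, the cation must be 3×1 = 3+.
Cation: ligand charges sum to -1; for the ion to be 3+, Ti = +4.

tetraaqua(glycinato)titanium(IV) dichlorobis(glycinato)ruthenate(III)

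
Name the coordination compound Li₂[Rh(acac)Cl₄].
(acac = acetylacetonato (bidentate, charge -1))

The 2 lithium counter-ions carry a total charge of +2, so each complex ion is 2−.
Ligand charges: 1×acetylacetonato (-1 each), 4×chloro (-1 each); total -5. So Rh + (-5) = 2−, giving Rh = +3.
Ligands are named alphabetically: acetylacetonato before chloro.
The complex ion is anionic, so rhodium takes the -ate form rhodate(III).

lithium (acetylacetonato)tetrachlororhodate(III)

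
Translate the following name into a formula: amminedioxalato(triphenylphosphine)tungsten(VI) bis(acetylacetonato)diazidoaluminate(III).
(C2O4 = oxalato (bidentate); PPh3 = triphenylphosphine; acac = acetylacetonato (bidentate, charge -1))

Cation [W…]: ligand charges -4, W(VI) ⇒ ion charge 2+.
Anion [Al…]: ligand charges -4, Al(III) ⇒ ion charge 1−.
One 2+ cation requires 2 of the 1− anion.

[W(C2O4)2(NH3)(PPh3)][Al(acac)2(N3)2]2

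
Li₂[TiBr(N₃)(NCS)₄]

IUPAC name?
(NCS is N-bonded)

The 2 lithium counter-ions carry a total charge of +2, so each complex ion is 2−.
Ligand charges: 4×isothiocyanato (-1 each), 1×azido (-1 each), 1×bromo (-1 each); total -6. So Ti + (-6) = 2−, giving Ti = +4.
The complex ion is anionic, so titanium takes the -ate form titanate(IV).

lithium azidobromotetraisothiocyanatotitanate(IV)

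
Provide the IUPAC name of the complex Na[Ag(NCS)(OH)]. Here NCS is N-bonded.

The 1 sodium counter-ion carries a total charge of +1, so each complex ion is 1−.
Ligand charges: 1×isothiocyanato (-1 each), 1×hydroxo (-1 each); total -2. So Ag + (-2) = 1−, giving Ag = +1.
The complex ion is anionic, so silver takes the -ate form argentate(I).

sodium hydroxoisothiocyanatoargentate(I)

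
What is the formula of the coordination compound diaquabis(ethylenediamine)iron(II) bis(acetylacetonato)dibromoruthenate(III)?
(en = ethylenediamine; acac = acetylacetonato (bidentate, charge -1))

[Fe(en)2(H2O)2][Ru(acac)2Br2]2

Cation [Fe…]: ligand charges 0, Fe(II) ⇒ ion charge 2+.
Anion [Ru…]: ligand charges -4, Ru(III) ⇒ ion charge 1−.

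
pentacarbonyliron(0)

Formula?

[Fe(CO)5]

Ligands: 5 carbonyl (CO, neutral). Ligand charge sum = 0.
With Fe in oxidation state 0, the complex ion is [Fe...].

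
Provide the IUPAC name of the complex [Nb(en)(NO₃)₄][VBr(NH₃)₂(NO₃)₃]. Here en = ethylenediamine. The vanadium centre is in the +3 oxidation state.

(ethylenediamine)tetranitratoniobium(V) diamminebromotrinitratovanadate(III)

V is given as +3; the anion's ligand charges sum to -4, so the complex anion is 1−.
A 1:1 salt means the cation carries the equal and opposite charge, 1+.
Cation: ligand charges sum to -4; for the ion to be 1+, Nb = +5.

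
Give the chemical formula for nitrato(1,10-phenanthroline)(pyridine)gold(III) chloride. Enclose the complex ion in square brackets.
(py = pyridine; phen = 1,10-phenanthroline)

Ligands: 1 pyridine (py, neutral), 1 nitrato (NO3, -1), 1 1,10-phenanthroline (phen, neutral). Ligand charge sum = -1.
With Au in oxidation state +3, the complex ion is [Au...]^2+.
Charge balance with chloride (-1) requires 1 complex ion per 2 chloride.

[Au(NO3)(phen)(py)]Cl2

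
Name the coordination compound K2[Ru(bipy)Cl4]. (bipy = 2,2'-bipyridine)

potassium (2,2'-bipyridine)tetrachlororuthenate(II)

The 2 potassium counter-ions carry a total charge of +2, so each complex ion is 2−.
Ligand charges: 1×2,2'-bipyridine (neutral), 4×chloro (-1 each); total -4. So Ru + (-4) = 2−, giving Ru = +2.
Ligands are named alphabetically: bipyridine before chloro.
The complex ion is anionic, so ruthenium takes the -ate form ruthenate(II).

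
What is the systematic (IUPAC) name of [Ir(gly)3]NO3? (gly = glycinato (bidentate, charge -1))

tris(glycinato)iridium(IV) nitrate

The 1 nitrate counter-ion carries a total charge of -1, so each complex ion is 1+.
Ligand charges: 3×glycinato (-1 each); total -3. So Ir + (-3) = 1+, giving Ir = +4.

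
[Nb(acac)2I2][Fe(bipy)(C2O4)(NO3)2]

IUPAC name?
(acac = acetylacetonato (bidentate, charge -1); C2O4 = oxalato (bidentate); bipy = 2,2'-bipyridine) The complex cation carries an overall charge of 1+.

bis(acetylacetonato)diiodoniobium(V) (2,2'-bipyridine)dinitratooxalatoferrate(III)

Both ions are complex: the cation is named first with the plain metal name, the anion second with the -ate form; each ion's ligands are alphabetised independently.
The complex cation is given as 1+; its ligand charges sum to -4, so Nb = +5.
A 1:1 salt means the anion carries the equal and opposite charge, 1−.
Anion: ligand charges sum to -4; for the ion to be 1−, Fe = +3.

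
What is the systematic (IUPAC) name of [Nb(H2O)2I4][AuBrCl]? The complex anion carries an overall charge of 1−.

Both ions are complex: the cation is named first with the plain metal name, the anion second with the -ate form; each ion's ligands are alphabetised independently.
The complex anion is given as 1−; its ligand charges sum to -2, so Au = +1.
A 1:1 salt means the cation carries the equal and opposite charge, 1+.
Cation: ligand charges sum to -4; for the ion to be 1+, Nb = +5.

diaquatetraiodoniobium(V) bromochloroaurate(I)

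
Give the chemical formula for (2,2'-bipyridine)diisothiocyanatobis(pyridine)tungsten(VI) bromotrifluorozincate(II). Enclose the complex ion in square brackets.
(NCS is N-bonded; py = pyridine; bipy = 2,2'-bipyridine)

[W(bipy)(NCS)2(py)2][ZnBrF3]2

Cation [W…]: ligand charges -2, W(VI) ⇒ ion charge 4+.
Anion [Zn…]: ligand charges -4, Zn(II) ⇒ ion charge 2−.
One 4+ cation requires 2 of the 2− anion.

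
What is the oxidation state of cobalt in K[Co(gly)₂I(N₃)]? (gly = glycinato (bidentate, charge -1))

1 potassium outside the brackets (+1 each) → the complex ion is 1−.
Ligand charges: 1×N3 = -1; 1×I = -1; 2×gly = -2; sum -4.
Co + (-4) = 1− ⇒ Co is +3.

+3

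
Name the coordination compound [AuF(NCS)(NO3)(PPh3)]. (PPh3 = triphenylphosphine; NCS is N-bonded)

There is no counter-ion, so the complex is neutral overall.
Ligand charges: 1×triphenylphosphine (neutral), 1×isothiocyanato (-1 each), 1×fluoro (-1 each), 1×nitrato (-1 each); total -3. So Au + (-3) = 0, giving Au = +3.
Ligands are named alphabetically: fluoro before isothiocyanato before nitrato before triphenylphosphine.

fluoroisothiocyanatonitrato(triphenylphosphine)gold(III)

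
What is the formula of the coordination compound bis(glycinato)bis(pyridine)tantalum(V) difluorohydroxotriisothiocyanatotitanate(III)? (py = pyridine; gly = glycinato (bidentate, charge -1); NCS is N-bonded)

[Ta(gly)2(py)2][TiF2(NCS)3(OH)]

Cation [Ta…]: ligand charges -2, Ta(V) ⇒ ion charge 3+.
Anion [Ti…]: ligand charges -6, Ti(III) ⇒ ion charge 3−.
One 3+ cation balances one 3− anion.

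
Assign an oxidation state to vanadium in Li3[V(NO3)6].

+3

3 lithium outside the brackets (+1 each) → the complex ion is 3−.
Ligand charges: 6×NO3 = -6; sum -6.
V + (-6) = 3− ⇒ V is +3.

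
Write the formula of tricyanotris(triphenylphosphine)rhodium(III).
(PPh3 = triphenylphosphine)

Ligands: 3 triphenylphosphine (PPh3, neutral), 3 cyano (CN, -1). Ligand charge sum = -3.
With Rh in oxidation state +3, the complex ion is [Rh...].

[Rh(CN)3(PPh3)3]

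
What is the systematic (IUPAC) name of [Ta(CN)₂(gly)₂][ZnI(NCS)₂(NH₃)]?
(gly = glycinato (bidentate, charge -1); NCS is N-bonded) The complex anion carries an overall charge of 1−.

dicyanobis(glycinato)tantalum(V) ammineiododiisothiocyanatozincate(II)

Both ions are complex: the cation is named first with the plain metal name, the anion second with the -ate form; each ion's ligands are alphabetised independently.
The complex anion is given as 1−; its ligand charges sum to -3, so Zn = +2.
A 1:1 salt means the cation carries the equal and opposite charge, 1+.
Cation: ligand charges sum to -4; for the ion to be 1+, Ta = +5.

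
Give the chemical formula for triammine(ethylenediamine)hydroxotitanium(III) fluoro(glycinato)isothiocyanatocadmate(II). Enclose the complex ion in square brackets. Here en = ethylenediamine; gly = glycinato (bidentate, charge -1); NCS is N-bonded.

Cation [Ti…]: ligand charges -1, Ti(III) ⇒ ion charge 2+.
Anion [Cd…]: ligand charges -3, Cd(II) ⇒ ion charge 1−.

[Ti(en)(NH3)3(OH)][CdF(gly)(NCS)]2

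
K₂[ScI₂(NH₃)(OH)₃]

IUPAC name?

The 2 potassium counter-ions carry a total charge of +2, so each complex ion is 2−.
Ligand charges: 2×iodo (-1 each), 3×hydroxo (-1 each), 1×ammine (neutral); total -5. So Sc + (-5) = 2−, giving Sc = +3.
Ligands are named alphabetically: ammine before hydroxo before iodo.
The complex ion is anionic, so scandium takes the -ate form scandate(III).

potassium amminetrihydroxodiiodoscandate(III)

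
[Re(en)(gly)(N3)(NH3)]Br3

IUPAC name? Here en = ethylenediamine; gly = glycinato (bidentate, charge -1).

The 3 bromide counter-ions carry a total charge of -3, so each complex ion is 3+.
Ligand charges: 1×ethylenediamine (neutral), 1×ammine (neutral), 1×azido (-1 each), 1×glycinato (-1 each); total -2. So Re + (-2) = 3+, giving Re = +5.
Ligands are named alphabetically: ammine before azido before ethylenediamine before glycinato.

ammineazido(ethylenediamine)(glycinato)rhenium(V) bromide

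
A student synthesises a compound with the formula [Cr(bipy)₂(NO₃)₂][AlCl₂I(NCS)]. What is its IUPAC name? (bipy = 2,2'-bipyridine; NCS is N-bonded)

Both ions are complex: the cation is named first with the plain metal name, the anion second with the -ate form; each ion's ligands are alphabetised independently.
Aluminium is always +3 in its complexes; the anion's ligand charges sum to -4, so the complex anion is 1−.
A 1:1 salt means the cation carries the equal and opposite charge, 1+.
Cation: ligand charges sum to -2; for the ion to be 1+, Cr = +3.

bis(2,2'-bipyridine)dinitratochromium(III) dichloroiodoisothiocyanatoaluminate(III)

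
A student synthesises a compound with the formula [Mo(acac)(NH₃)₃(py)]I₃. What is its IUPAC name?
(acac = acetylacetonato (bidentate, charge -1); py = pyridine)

The 3 iodide counter-ions carry a total charge of -3, so each complex ion is 3+.
Ligand charges: 1×acetylacetonato (-1 each), 3×ammine (neutral), 1×pyridine (neutral); total -1. So Mo + (-1) = 3+, giving Mo = +4.
Ligands are named alphabetically: acetylacetonato before ammine before pyridine.

(acetylacetonato)triammine(pyridine)molybdenum(IV) iodide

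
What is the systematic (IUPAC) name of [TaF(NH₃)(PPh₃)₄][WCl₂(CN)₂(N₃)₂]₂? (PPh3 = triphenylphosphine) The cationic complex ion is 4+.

Both ions are complex: the cation is named first with the plain metal name, the anion second with the -ate form; each ion's ligands are alphabetised independently.
The complex cation is given as 4+; its ligand charges sum to -1, so Ta = +5.
With 2 anions per cation, each anion must be 4/2 = 2−.
Anion: ligand charges sum to -6; for the ion to be 2−, W = +4.

amminefluorotetrakis(triphenylphosphine)tantalum(V) diazidodichlorodicyanotungstate(IV)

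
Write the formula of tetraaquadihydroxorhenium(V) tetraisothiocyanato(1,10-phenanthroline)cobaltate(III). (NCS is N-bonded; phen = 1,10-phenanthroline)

Cation [Re…]: ligand charges -2, Re(V) ⇒ ion charge 3+.
Anion [Co…]: ligand charges -4, Co(III) ⇒ ion charge 1−.
One 3+ cation requires 3 of the 1− anion.

[Re(H2O)4(OH)2][Co(NCS)4(phen)]3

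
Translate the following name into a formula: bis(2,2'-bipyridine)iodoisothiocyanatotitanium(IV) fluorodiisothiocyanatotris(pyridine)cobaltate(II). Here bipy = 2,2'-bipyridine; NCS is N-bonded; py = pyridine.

[Ti(bipy)2I(NCS)][CoF(NCS)2(py)3]2

Cation [Ti…]: ligand charges -2, Ti(IV) ⇒ ion charge 2+.
Anion [Co…]: ligand charges -3, Co(II) ⇒ ion charge 1−.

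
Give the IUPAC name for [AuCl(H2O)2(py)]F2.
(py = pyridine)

The 2 fluoride counter-ions carry a total charge of -2, so each complex ion is 2+.
Ligand charges: 2×aqua (neutral), 1×chloro (-1 each), 1×pyridine (neutral); total -1. So Au + (-1) = 2+, giving Au = +3.
Ligands are named alphabetically: aqua before chloro before pyridine.

diaquachloro(pyridine)gold(III) fluoride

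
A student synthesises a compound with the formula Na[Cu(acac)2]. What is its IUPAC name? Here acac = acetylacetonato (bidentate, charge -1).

sodium bis(acetylacetonato)cuprate(I)

The 1 sodium counter-ion carries a total charge of +1, so each complex ion is 1−.
Ligand charges: 2×acetylacetonato (-1 each); total -2. So Cu + (-2) = 1−, giving Cu = +1.
The complex ion is anionic, so copper takes the -ate form cuprate(I).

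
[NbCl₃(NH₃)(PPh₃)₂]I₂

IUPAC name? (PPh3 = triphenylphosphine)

amminetrichlorobis(triphenylphosphine)niobium(V) iodide

The 2 iodide counter-ions carry a total charge of -2, so each complex ion is 2+.
Ligand charges: 2×triphenylphosphine (neutral), 1×ammine (neutral), 3×chloro (-1 each); total -3. So Nb + (-3) = 2+, giving Nb = +5.
Ligands are named alphabetically: ammine before chloro before triphenylphosphine.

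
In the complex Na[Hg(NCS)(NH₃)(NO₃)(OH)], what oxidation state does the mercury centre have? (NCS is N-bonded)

+2

1 sodium outside the brackets (+1 each) → the complex ion is 1−.
Ligand charges: 1×NCS = -1; 1×NH3 neutral; 1×NO3 = -1; 1×OH = -1; sum -3.
Hg + (-3) = 1− ⇒ Hg is +2.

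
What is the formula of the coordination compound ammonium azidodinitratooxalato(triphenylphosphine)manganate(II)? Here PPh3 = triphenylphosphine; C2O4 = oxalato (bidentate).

(NH4)3[Mn(C2O4)(N3)(NO3)2(PPh3)]

Ligands: 1 triphenylphosphine (PPh3, neutral), 1 oxalato (C2O4, -2), 1 azido (N3, -1), 2 nitrato (NO3, -1). Ligand charge sum = -5.
With Mn in oxidation state +2, the complex ion is [Mn...]^3−.
Charge balance with ammonium (+1) requires 1 complex ion per 3 ammonium.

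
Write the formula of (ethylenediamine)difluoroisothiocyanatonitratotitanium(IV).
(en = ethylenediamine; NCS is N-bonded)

Ligands: 1 nitrato (NO3, -1), 1 ethylenediamine (en, neutral), 2 fluoro (F, -1), 1 isothiocyanato (NCS, -1). Ligand charge sum = -4.
With Ti in oxidation state +4, the complex ion is [Ti...].

[Ti(en)F2(NCS)(NO3)]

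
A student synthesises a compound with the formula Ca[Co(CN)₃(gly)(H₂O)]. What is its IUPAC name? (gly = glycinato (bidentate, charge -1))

The 1 calcium counter-ion carries a total charge of +2, so each complex ion is 2−.
Ligand charges: 1×glycinato (-1 each), 3×cyano (-1 each), 1×aqua (neutral); total -4. So Co + (-4) = 2−, giving Co = +2.
Ligands are named alphabetically: aqua before cyano before glycinato.
The complex ion is anionic, so cobalt takes the -ate form cobaltate(II).

calcium aquatricyano(glycinato)cobaltate(II)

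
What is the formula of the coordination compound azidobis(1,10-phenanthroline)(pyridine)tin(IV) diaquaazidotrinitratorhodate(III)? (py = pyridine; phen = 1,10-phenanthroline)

[Sn(N3)(phen)2(py)][Rh(H2O)2(N3)(NO3)3]3

Cation [Sn…]: ligand charges -1, Sn(IV) ⇒ ion charge 3+.
Anion [Rh…]: ligand charges -4, Rh(III) ⇒ ion charge 1−.
One 3+ cation requires 3 of the 1− anion.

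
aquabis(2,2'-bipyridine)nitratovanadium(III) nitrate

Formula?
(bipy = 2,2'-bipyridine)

[V(bipy)2(H2O)(NO3)](NO3)2

Ligands: 2 2,2'-bipyridine (bipy, neutral), 1 aqua (H2O, neutral), 1 nitrato (NO3, -1). Ligand charge sum = -1.
With V in oxidation state +3, the complex ion is [V...]^2+.
Charge balance with nitrate (-1) requires 1 complex ion per 2 nitrate.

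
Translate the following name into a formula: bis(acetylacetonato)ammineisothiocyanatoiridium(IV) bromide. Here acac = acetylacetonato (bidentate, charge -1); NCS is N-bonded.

[Ir(acac)2(NCS)(NH3)]Br

Ligands: 2 acetylacetonato (acac, -1), 1 isothiocyanato (NCS, -1), 1 ammine (NH3, neutral). Ligand charge sum = -3.
Charge balance with bromide (-1) requires 1 complex ion per 1 bromide.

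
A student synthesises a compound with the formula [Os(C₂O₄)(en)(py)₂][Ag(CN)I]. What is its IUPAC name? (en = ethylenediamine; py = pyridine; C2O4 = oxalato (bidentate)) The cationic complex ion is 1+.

Both ions are complex: the cation is named first with the plain metal name, the anion second with the -ate form; each ion's ligands are alphabetised independently.
The complex cation is given as 1+; its ligand charges sum to -2, so Os = +3.
A 1:1 salt means the anion carries the equal and opposite charge, 1−.
Anion: ligand charges sum to -2; for the ion to be 1−, Ag = +1.

(ethylenediamine)oxalatobis(pyridine)osmium(III) cyanoiodoargentate(I)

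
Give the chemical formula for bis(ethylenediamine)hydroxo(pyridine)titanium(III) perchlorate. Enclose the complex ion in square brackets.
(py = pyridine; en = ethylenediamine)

Ligands: 1 pyridine (py, neutral), 2 ethylenediamine (en, neutral), 1 hydroxo (OH, -1). Ligand charge sum = -1.
Charge balance with perchlorate (-1) requires 1 complex ion per 2 perchlorate.

[Ti(en)2(OH)(py)](ClO4)2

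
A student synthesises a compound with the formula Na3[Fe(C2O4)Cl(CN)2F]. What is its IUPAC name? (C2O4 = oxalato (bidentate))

sodium chlorodicyanofluorooxalatoferrate(III)

The 3 sodium counter-ions carry a total charge of +3, so each complex ion is 3−.
Ligand charges: 1×oxalato (-2 each), 2×cyano (-1 each), 1×fluoro (-1 each), 1×chloro (-1 each); total -6. So Fe + (-6) = 3−, giving Fe = +3.
Ligands are named alphabetically: chloro before cyano before fluoro before oxalato.
The complex ion is anionic, so iron takes the -ate form ferrate(III).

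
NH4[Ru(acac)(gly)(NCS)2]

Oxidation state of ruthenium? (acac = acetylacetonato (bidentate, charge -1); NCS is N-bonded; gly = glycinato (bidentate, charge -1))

1 ammonium outside the brackets (+1 each) → the complex ion is 1−.
Ligand charges: 1×acac = -1; 2×NCS = -2; 1×gly = -1; sum -4.
Ru + (-4) = 1− ⇒ Ru is +3.

+3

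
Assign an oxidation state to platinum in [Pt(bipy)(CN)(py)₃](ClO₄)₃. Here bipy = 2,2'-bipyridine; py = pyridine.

3 perchlorate outside the brackets (-1 each) → the complex ion is 3+.
Ligand charges: 1×bipy neutral; 3×py neutral; 1×CN = -1; sum -1.
Pt + (-1) = 3+ ⇒ Pt is +4.

+4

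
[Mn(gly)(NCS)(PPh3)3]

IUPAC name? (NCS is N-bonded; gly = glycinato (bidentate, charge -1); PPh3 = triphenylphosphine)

There is no counter-ion, so the complex is neutral overall.
Ligand charges: 1×isothiocyanato (-1 each), 1×glycinato (-1 each), 3×triphenylphosphine (neutral); total -2. So Mn + (-2) = 0, giving Mn = +2.
Ligands are named alphabetically: glycinato before isothiocyanato before triphenylphosphine.

(glycinato)isothiocyanatotris(triphenylphosphine)manganese(II)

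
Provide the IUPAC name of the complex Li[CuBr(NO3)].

lithium bromonitratocuprate(I)

The 1 lithium counter-ion carries a total charge of +1, so each complex ion is 1−.
Ligand charges: 1×nitrato (-1 each), 1×bromo (-1 each); total -2. So Cu + (-2) = 1−, giving Cu = +1.
The complex ion is anionic, so copper takes the -ate form cuprate(I).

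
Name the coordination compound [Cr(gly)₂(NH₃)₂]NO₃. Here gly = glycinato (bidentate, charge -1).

The 1 nitrate counter-ion carries a total charge of -1, so each complex ion is 1+.
Ligand charges: 2×glycinato (-1 each), 2×ammine (neutral); total -2. So Cr + (-2) = 1+, giving Cr = +3.
Ligands are named alphabetically: ammine before glycinato.

diamminebis(glycinato)chromium(III) nitrate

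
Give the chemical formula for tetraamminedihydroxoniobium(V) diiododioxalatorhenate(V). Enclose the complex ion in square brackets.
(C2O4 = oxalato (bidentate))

[Nb(NH3)4(OH)2][Re(C2O4)2I2]3

Cation [Nb…]: ligand charges -2, Nb(V) ⇒ ion charge 3+.
Anion [Re…]: ligand charges -6, Re(V) ⇒ ion charge 1−.
One 3+ cation requires 3 of the 1− anion.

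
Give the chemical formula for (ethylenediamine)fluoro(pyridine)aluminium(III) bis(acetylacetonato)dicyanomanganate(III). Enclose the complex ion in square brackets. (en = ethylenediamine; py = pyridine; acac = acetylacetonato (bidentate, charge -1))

Cation [Al…]: ligand charges -1, Al(III) ⇒ ion charge 2+.
Anion [Mn…]: ligand charges -4, Mn(III) ⇒ ion charge 1−.

[Al(en)F(py)][Mn(acac)2(CN)2]2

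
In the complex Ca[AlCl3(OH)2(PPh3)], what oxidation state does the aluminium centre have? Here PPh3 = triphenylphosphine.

1 calcium outside the brackets (+2 each) → the complex ion is 2−.
Ligand charges: 1×PPh3 neutral; 3×Cl = -3; 2×OH = -2; sum -5.
Al + (-5) = 2− ⇒ Al is +3.

+3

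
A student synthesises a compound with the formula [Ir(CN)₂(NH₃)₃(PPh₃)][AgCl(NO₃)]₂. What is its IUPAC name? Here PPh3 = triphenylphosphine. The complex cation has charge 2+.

The complex cation is given as 2+; its ligand charges sum to -2, so Ir = +4.
With 2 anions per cation, each anion must be 2/2 = 1−.
Anion: ligand charges sum to -2; for the ion to be 1−, Ag = +1.

triamminedicyano(triphenylphosphine)iridium(IV) chloronitratoargentate(I)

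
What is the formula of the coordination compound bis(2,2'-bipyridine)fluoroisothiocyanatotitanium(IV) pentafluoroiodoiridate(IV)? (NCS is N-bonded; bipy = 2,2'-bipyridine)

[Ti(bipy)2F(NCS)][IrF5I]

Cation [Ti…]: ligand charges -2, Ti(IV) ⇒ ion charge 2+.
Anion [Ir…]: ligand charges -6, Ir(IV) ⇒ ion charge 2−.
One 2+ cation balances one 2− anion.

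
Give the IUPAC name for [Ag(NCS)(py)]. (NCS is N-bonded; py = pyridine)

There is no counter-ion, so the complex is neutral overall.
Ligand charges: 1×isothiocyanato (-1 each), 1×pyridine (neutral); total -1. So Ag + (-1) = 0, giving Ag = +1.
Ligands are named alphabetically: isothiocyanato before pyridine.

isothiocyanato(pyridine)silver(I)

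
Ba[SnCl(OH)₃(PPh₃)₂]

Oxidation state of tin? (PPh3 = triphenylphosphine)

+2

1 barium outside the brackets (+2 each) → the complex ion is 2−.
Ligand charges: 1×Cl = -1; 3×OH = -3; 2×PPh3 neutral; sum -4.
Sn + (-4) = 2− ⇒ Sn is +2.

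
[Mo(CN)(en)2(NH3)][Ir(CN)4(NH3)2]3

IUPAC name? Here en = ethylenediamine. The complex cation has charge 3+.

amminecyanobis(ethylenediamine)molybdenum(IV) diamminetetracyanoiridate(III)

Both ions are complex: the cation is named first with the plain metal name, the anion second with the -ate form; each ion's ligands are alphabetised independently.
The complex cation is given as 3+; its ligand charges sum to -1, so Mo = +4.
With 3 anions per cation, each anion must be 3/3 = 1−.
Anion: ligand charges sum to -4; for the ion to be 1−, Ir = +3.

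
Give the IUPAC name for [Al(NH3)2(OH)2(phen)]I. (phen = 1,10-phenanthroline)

The 1 iodide counter-ion carries a total charge of -1, so each complex ion is 1+.
Ligand charges: 2×hydroxo (-1 each), 2×ammine (neutral), 1×1,10-phenanthroline (neutral); total -2. So Al + (-2) = 1+, giving Al = +3.
Ligands are named alphabetically: ammine before hydroxo before phenanthroline.

diamminedihydroxo(1,10-phenanthroline)aluminium(III) iodide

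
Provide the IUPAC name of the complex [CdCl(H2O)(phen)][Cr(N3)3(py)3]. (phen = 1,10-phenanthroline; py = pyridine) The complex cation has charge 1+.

Both ions are complex: the cation is named first with the plain metal name, the anion second with the -ate form; each ion's ligands are alphabetised independently.
The complex cation is given as 1+; its ligand charges sum to -1, so Cd = +2.
A 1:1 salt means the anion carries the equal and opposite charge, 1−.
Anion: ligand charges sum to -3; for the ion to be 1−, Cr = +2.

aquachloro(1,10-phenanthroline)cadmium(II) triazidotris(pyridine)chromate(II)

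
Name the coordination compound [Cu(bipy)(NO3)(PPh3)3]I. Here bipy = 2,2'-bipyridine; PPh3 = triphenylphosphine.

The 1 iodide counter-ion carries a total charge of -1, so each complex ion is 1+.
Ligand charges: 1×nitrato (-1 each), 1×2,2'-bipyridine (neutral), 3×triphenylphosphine (neutral); total -1. So Cu + (-1) = 1+, giving Cu = +2.
Ligands are named alphabetically: bipyridine before nitrato before triphenylphosphine.

(2,2'-bipyridine)nitratotris(triphenylphosphine)copper(II) iodide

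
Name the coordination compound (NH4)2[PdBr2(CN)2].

ammonium dibromodicyanopalladate(II)

The 2 ammonium counter-ions carry a total charge of +2, so each complex ion is 2−.
Ligand charges: 2×bromo (-1 each), 2×cyano (-1 each); total -4. So Pd + (-4) = 2−, giving Pd = +2.
Ligands are named alphabetically: bromo before cyano.
The complex ion is anionic, so palladium takes the -ate form palladate(II).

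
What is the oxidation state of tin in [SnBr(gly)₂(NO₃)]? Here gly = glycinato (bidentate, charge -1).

No counter-ion: the bracketed complex is neutral.
Ligand charges: 2×gly = -2; 1×NO3 = -1; 1×Br = -1; sum -4.
Sn + (-4) = 0 ⇒ Sn is +4.

+4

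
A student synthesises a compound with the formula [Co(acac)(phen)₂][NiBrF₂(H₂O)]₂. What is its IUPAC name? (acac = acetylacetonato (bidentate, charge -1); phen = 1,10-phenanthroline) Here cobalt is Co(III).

Both ions are complex: the cation is named first with the plain metal name, the anion second with the -ate form; each ion's ligands are alphabetised independently.
Co is given as +3; the cation's ligand charges sum to -1, so the complex cation is 2+.
With 2 anions per cation, each anion must be 2/2 = 1−.
Anion: ligand charges sum to -3; for the ion to be 1−, Ni = +2.

(acetylacetonato)bis(1,10-phenanthroline)cobalt(III) aquabromodifluoronickelate(II)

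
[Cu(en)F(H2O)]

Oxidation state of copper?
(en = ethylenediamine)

No counter-ion: the bracketed complex is neutral.
Ligand charges: 1×en neutral; 1×H2O neutral; 1×F = -1; sum -1.
Cu + (-1) = 0 ⇒ Cu is +1.

+1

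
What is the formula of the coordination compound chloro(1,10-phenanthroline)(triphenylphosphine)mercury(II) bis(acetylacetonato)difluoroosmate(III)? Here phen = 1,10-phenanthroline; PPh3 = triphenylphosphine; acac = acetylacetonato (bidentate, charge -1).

Cation [Hg…]: ligand charges -1, Hg(II) ⇒ ion charge 1+.
Anion [Os…]: ligand charges -4, Os(III) ⇒ ion charge 1−.

[HgCl(phen)(PPh3)][Os(acac)2F2]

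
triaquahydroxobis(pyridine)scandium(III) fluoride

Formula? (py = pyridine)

Ligands: 3 aqua (H2O, neutral), 2 pyridine (py, neutral), 1 hydroxo (OH, -1). Ligand charge sum = -1.
Charge balance with fluoride (-1) requires 1 complex ion per 2 fluoride.

[Sc(H2O)3(OH)(py)2]F2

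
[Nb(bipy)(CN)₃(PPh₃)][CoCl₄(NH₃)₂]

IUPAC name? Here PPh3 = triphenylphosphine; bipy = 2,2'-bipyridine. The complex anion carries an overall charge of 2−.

(2,2'-bipyridine)tricyano(triphenylphosphine)niobium(V) diamminetetrachlorocobaltate(II)

Both ions are complex: the cation is named first with the plain metal name, the anion second with the -ate form; each ion's ligands are alphabetised independently.
The complex anion is given as 2−; its ligand charges sum to -4, so Co = +2.
A 1:1 salt means the cation carries the equal and opposite charge, 2+.
Cation: ligand charges sum to -3; for the ion to be 2+, Nb = +5.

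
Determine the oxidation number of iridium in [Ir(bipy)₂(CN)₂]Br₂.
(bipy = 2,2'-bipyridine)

+4

2 bromide outside the brackets (-1 each) → the complex ion is 2+.
Ligand charges: 2×CN = -2; 2×bipy neutral; sum -2.
Ir + (-2) = 2+ ⇒ Ir is +4.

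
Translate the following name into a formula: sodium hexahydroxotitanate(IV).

Na2[Ti(OH)6]

Ligands: 6 hydroxo (OH, -1). Ligand charge sum = -6.
With Ti in oxidation state +4, the complex ion is [Ti...]^2−.
Charge balance with sodium (+1) requires 1 complex ion per 2 sodium.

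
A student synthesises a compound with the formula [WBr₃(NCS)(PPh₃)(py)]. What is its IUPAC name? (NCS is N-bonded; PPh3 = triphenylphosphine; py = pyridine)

There is no counter-ion, so the complex is neutral overall.
Ligand charges: 1×isothiocyanato (-1 each), 1×triphenylphosphine (neutral), 3×bromo (-1 each), 1×pyridine (neutral); total -4. So W + (-4) = 0, giving W = +4.
Ligands are named alphabetically: bromo before isothiocyanato before pyridine before triphenylphosphine.

tribromoisothiocyanato(pyridine)(triphenylphosphine)tungsten(IV)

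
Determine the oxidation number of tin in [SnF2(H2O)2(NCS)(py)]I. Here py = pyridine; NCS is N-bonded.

1 iodide outside the brackets (-1 each) → the complex ion is 1+.
Ligand charges: 1×py neutral; 2×H2O neutral; 1×NCS = -1; 2×F = -2; sum -3.
Sn + (-3) = 1+ ⇒ Sn is +4.

+4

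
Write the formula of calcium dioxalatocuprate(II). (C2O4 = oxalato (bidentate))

Ligands: 2 oxalato (C2O4, -2). Ligand charge sum = -4.
With Cu in oxidation state +2, the complex ion is [Cu...]^2−.
Charge balance with calcium (+2) requires 1 complex ion per 1 calcium.

Ca[Cu(C2O4)2]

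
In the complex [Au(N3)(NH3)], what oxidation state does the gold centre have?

No counter-ion: the bracketed complex is neutral.
Ligand charges: 1×NH3 neutral; 1×N3 = -1; sum -1.
Au + (-1) = 0 ⇒ Au is +1.

+1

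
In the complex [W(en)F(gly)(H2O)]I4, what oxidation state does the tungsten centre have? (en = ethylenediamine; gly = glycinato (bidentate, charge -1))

+6

4 iodide outside the brackets (-1 each) → the complex ion is 4+.
Ligand charges: 1×F = -1; 1×en neutral; 1×H2O neutral; 1×gly = -1; sum -2.
W + (-2) = 4+ ⇒ W is +6.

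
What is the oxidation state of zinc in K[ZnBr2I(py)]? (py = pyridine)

+2

1 potassium outside the brackets (+1 each) → the complex ion is 1−.
Ligand charges: 1×I = -1; 1×py neutral; 2×Br = -2; sum -3.
Zn + (-3) = 1− ⇒ Zn is +2.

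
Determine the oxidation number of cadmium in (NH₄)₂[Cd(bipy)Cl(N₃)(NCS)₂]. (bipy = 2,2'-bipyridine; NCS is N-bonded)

+2

2 ammonium outside the brackets (+1 each) → the complex ion is 2−.
Ligand charges: 1×N3 = -1; 1×bipy neutral; 1×Cl = -1; 2×NCS = -2; sum -4.
Cd + (-4) = 2− ⇒ Cd is +2.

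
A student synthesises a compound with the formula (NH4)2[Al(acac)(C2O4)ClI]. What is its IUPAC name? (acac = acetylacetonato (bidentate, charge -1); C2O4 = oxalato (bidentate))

ammonium (acetylacetonato)chloroiodooxalatoaluminate(III)

The 2 ammonium counter-ions carry a total charge of +2, so each complex ion is 2−.
Ligand charges: 1×iodo (-1 each), 1×acetylacetonato (-1 each), 1×chloro (-1 each), 1×oxalato (-2 each); total -5. So Al + (-5) = 2−, giving Al = +3.
Ligands are named alphabetically: acetylacetonato before chloro before iodo before oxalato.
The complex ion is anionic, so aluminium takes the -ate form aluminate(III).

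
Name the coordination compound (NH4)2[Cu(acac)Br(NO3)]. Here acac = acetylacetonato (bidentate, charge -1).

ammonium (acetylacetonato)bromonitratocuprate(I)

The 2 ammonium counter-ions carry a total charge of +2, so each complex ion is 2−.
Ligand charges: 1×bromo (-1 each), 1×nitrato (-1 each), 1×acetylacetonato (-1 each); total -3. So Cu + (-3) = 2−, giving Cu = +1.
The complex ion is anionic, so copper takes the -ate form cuprate(I).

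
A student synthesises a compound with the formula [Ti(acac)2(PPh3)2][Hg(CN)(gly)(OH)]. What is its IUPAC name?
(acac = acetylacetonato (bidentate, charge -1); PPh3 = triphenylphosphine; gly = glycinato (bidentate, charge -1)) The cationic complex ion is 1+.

Both ions are complex: the cation is named first with the plain metal name, the anion second with the -ate form; each ion's ligands are alphabetised independently.
The complex cation is given as 1+; its ligand charges sum to -2, so Ti = +3.
A 1:1 salt means the anion carries the equal and opposite charge, 1−.
Anion: ligand charges sum to -3; for the ion to be 1−, Hg = +2.

bis(acetylacetonato)bis(triphenylphosphine)titanium(III) cyano(glycinato)hydroxomercurate(II)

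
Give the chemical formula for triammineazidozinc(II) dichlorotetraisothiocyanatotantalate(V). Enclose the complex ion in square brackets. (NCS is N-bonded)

Cation [Zn…]: ligand charges -1, Zn(II) ⇒ ion charge 1+.
Anion [Ta…]: ligand charges -6, Ta(V) ⇒ ion charge 1−.
One 1+ cation balances one 1− anion.

[Zn(N3)(NH3)3][TaCl2(NCS)4]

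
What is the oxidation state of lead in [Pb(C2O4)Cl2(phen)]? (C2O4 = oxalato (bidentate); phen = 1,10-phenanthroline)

+4

No counter-ion: the bracketed complex is neutral.
Ligand charges: 2×Cl = -2; 1×C2O4 = -2; 1×phen neutral; sum -4.
Pb + (-4) = 0 ⇒ Pb is +4.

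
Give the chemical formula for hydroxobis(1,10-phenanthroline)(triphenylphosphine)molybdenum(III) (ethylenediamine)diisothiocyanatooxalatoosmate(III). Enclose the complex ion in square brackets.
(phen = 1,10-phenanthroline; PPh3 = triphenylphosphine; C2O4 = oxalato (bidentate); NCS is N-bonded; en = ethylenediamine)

[Mo(OH)(phen)2(PPh3)][Os(C2O4)(en)(NCS)2]2

Cation [Mo…]: ligand charges -1, Mo(III) ⇒ ion charge 2+.
Anion [Os…]: ligand charges -4, Os(III) ⇒ ion charge 1−.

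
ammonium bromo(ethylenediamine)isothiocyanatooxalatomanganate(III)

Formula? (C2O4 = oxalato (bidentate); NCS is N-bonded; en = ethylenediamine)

Ligands: 1 oxalato (C2O4, -2), 1 bromo (Br, -1), 1 isothiocyanato (NCS, -1), 1 ethylenediamine (en, neutral). Ligand charge sum = -4.
With Mn in oxidation state +3, the complex ion is [Mn...]^1−.
Charge balance with ammonium (+1) requires 1 complex ion per 1 ammonium.

NH4[MnBr(C2O4)(en)(NCS)]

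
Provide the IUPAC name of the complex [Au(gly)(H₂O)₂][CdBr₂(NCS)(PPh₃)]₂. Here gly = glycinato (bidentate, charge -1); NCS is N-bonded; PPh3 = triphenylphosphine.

Cadmium is always +2 in its complexes; the anion's ligand charges sum to -3, so the complex anion is 1−.
With 2 anions per cation, the cation must be 2×1 = 2+.
Cation: ligand charges sum to -1; for the ion to be 2+, Au = +3.

diaqua(glycinato)gold(III) dibromoisothiocyanato(triphenylphosphine)cadmate(II)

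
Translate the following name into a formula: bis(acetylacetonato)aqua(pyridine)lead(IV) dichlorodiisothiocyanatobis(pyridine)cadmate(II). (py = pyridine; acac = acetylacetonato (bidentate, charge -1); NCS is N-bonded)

Cation [Pb…]: ligand charges -2, Pb(IV) ⇒ ion charge 2+.
Anion [Cd…]: ligand charges -4, Cd(II) ⇒ ion charge 2−.
One 2+ cation balances one 2− anion.

[Pb(acac)2(H2O)(py)][CdCl2(NCS)2(py)2]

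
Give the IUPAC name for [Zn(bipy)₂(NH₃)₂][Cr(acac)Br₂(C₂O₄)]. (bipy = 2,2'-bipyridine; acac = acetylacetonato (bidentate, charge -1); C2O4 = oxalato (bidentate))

diamminebis(2,2'-bipyridine)zinc(II) (acetylacetonato)dibromooxalatochromate(III)

Zinc is always +2 in its complexes; the cation's ligand charges sum to 0, so the complex cation is 2+.
A 1:1 salt means the anion carries the equal and opposite charge, 2−.
Anion: ligand charges sum to -5; for the ion to be 2−, Cr = +3.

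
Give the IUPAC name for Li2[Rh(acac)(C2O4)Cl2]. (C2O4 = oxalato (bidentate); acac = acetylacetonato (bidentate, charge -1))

The 2 lithium counter-ions carry a total charge of +2, so each complex ion is 2−.
Ligand charges: 2×chloro (-1 each), 1×oxalato (-2 each), 1×acetylacetonato (-1 each); total -5. So Rh + (-5) = 2−, giving Rh = +3.
The complex ion is anionic, so rhodium takes the -ate form rhodate(III).

lithium (acetylacetonato)dichlorooxalatorhodate(III)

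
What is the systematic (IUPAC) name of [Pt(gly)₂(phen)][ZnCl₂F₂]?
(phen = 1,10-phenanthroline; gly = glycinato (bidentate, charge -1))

bis(glycinato)(1,10-phenanthroline)platinum(IV) dichlorodifluorozincate(II)

Both ions are complex: the cation is named first with the plain metal name, the anion second with the -ate form; each ion's ligands are alphabetised independently.
Zinc is always +2 in its complexes; the anion's ligand charges sum to -4, so the complex anion is 2−.
A 1:1 salt means the cation carries the equal and opposite charge, 2+.
Cation: ligand charges sum to -2; for the ion to be 2+, Pt = +4.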